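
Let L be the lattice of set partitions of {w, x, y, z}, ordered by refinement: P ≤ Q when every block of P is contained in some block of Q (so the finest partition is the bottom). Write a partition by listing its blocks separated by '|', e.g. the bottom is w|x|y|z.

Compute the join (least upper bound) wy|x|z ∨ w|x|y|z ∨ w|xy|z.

Common upper bounds of {wy|x|z, w|x|y|z, w|xy|z}: wxyz, wxy|z.
The least among these is wxy|z.

wxy|z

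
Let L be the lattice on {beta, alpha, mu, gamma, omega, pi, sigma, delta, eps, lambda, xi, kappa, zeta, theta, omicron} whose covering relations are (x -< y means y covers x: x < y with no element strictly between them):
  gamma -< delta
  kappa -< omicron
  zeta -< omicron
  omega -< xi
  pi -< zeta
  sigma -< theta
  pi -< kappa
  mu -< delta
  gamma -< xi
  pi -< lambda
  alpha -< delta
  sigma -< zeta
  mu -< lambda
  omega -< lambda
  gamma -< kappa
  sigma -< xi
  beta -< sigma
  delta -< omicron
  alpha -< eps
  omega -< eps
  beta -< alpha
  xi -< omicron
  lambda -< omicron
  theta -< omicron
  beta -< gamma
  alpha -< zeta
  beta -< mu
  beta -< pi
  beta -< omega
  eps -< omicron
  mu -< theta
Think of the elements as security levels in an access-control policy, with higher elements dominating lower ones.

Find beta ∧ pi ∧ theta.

Common lower bounds of {beta, pi, theta}: beta.
The greatest among these is beta.

beta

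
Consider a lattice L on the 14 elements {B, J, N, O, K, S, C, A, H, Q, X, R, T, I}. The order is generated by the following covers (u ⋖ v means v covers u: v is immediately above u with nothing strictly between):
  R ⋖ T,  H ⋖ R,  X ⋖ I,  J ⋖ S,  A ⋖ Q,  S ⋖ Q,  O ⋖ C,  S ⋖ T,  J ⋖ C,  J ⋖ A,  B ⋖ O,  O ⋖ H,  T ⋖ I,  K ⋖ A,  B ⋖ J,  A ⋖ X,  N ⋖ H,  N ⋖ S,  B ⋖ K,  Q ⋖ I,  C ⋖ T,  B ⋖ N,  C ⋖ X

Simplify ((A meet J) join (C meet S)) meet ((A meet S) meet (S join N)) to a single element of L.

A ∧ J = J
C ∧ S = J
J ∨ J = J
A ∧ S = J
S ∨ N = S
J ∧ S = J
J ∧ J = J

J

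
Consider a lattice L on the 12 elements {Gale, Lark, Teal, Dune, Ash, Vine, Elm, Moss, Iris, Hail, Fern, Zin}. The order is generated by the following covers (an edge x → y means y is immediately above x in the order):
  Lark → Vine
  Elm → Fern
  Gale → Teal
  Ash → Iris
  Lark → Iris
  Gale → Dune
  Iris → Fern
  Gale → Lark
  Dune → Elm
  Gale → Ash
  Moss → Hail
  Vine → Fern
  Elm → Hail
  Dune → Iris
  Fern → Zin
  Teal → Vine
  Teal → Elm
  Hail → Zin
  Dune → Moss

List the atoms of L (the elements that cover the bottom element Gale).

The atoms are exactly the elements that cover Gale: Ash, Dune, Lark, Teal.

Ash, Dune, Lark, Teal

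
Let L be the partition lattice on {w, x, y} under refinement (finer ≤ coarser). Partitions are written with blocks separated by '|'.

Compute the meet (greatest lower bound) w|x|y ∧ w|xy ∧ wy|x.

w|x|y

The meet (common refinement) of w|x|y, w|xy, wy|x intersects blocks pairwise, giving w|x|y.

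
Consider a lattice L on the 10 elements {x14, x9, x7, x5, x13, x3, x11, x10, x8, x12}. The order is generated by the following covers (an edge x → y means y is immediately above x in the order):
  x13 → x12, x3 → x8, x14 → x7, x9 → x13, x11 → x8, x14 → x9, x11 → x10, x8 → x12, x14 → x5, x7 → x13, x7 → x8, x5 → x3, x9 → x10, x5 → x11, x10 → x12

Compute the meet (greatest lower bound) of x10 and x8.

x11

Common lower bounds of {x10, x8}: x11, x14, x5.
The greatest among these is x11.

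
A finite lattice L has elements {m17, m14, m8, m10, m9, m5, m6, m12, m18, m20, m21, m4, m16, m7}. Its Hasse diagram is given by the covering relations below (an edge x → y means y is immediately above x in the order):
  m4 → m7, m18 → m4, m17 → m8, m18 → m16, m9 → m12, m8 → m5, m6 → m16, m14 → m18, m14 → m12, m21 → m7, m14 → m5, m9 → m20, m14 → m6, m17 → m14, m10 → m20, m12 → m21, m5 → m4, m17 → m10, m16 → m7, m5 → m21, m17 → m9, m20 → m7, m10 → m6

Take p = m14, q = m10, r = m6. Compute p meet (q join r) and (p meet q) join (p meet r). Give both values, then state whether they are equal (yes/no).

q join r = m6, so p meet (q join r) = m14 meet m6 = m14.
p meet q = m17 and p meet r = m14, so (p meet q) join (p meet r) = m17 join m14 = m14.
Equal: yes.

m14; m14; yes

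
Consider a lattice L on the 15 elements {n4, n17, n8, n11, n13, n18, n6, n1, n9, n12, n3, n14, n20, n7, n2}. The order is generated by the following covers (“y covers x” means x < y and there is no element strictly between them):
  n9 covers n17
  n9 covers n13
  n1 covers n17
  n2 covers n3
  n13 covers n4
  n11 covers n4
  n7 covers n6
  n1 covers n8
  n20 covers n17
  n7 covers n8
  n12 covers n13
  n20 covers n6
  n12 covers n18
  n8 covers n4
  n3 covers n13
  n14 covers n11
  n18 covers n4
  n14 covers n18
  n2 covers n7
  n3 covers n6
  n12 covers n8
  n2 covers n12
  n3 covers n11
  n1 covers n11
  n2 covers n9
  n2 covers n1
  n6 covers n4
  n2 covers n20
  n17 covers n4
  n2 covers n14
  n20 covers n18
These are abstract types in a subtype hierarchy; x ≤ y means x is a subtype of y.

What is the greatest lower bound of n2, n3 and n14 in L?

n11

Common lower bounds of {n2, n3, n14}: n11, n4.
The greatest among these is n11.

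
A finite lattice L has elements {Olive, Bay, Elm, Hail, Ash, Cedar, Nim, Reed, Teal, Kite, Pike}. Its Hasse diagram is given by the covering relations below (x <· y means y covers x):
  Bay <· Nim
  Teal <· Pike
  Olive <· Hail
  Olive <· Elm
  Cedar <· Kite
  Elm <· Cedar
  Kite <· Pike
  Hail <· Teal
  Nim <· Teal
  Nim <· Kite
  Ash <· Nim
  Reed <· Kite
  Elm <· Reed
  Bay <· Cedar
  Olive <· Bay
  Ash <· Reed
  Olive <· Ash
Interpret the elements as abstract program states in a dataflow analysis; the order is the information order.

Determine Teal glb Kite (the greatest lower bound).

Nim

Common lower bounds of {Teal, Kite}: Ash, Bay, Nim, Olive.
The greatest among these is Nim.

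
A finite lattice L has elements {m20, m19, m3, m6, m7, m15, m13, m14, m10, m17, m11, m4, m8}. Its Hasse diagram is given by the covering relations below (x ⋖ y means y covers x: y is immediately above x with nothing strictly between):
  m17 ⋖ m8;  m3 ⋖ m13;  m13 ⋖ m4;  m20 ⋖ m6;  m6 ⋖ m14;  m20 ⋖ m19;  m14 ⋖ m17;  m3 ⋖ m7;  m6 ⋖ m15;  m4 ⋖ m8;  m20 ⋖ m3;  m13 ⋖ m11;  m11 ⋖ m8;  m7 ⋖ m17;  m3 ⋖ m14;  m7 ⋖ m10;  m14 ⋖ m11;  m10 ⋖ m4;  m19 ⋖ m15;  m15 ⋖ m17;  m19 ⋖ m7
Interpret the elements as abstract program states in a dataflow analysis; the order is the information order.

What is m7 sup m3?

m7

Common upper bounds of {m7, m3}: m10, m17, m4, m7, m8.
The least among these is m7.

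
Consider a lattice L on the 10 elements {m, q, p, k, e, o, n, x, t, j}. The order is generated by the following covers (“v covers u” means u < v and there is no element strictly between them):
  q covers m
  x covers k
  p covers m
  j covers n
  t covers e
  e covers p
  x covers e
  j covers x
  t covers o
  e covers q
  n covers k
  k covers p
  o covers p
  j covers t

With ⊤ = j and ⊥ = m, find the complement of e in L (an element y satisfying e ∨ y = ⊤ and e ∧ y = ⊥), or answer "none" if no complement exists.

For every candidate y, either e ∨ y ≠ j or e ∧ y ≠ m; no complement exists.

none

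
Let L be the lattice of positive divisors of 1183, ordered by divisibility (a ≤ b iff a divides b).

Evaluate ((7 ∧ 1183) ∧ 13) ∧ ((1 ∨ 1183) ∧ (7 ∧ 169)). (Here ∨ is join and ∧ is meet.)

7 ∧ 1183 = 7
7 ∧ 13 = 1
1 ∨ 1183 = 1183
7 ∧ 169 = 1
1183 ∧ 1 = 1
1 ∧ 1 = 1

1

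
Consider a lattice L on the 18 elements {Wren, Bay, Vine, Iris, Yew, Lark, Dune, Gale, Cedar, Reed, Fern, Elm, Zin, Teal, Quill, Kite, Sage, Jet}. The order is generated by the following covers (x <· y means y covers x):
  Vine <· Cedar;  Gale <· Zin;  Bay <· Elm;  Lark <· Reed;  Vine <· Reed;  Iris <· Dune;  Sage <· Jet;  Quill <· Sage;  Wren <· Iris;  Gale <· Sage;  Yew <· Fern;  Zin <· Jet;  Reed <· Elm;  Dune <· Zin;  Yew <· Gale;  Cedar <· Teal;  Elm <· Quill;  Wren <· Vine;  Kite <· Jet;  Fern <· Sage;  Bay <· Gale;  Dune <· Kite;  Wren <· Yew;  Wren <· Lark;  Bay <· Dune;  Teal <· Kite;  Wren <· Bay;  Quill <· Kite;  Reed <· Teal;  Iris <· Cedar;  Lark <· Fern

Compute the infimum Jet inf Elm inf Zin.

Bay

Common lower bounds of {Jet, Elm, Zin}: Bay, Wren.
The greatest among these is Bay.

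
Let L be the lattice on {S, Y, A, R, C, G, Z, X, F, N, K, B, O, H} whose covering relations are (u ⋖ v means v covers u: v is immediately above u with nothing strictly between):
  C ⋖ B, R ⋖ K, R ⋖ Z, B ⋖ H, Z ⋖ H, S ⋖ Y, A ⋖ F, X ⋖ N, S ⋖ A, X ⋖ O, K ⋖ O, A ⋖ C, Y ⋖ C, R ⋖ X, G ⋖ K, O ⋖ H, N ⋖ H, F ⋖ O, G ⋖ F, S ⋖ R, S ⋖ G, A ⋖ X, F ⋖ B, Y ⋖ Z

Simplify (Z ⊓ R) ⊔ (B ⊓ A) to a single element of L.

Z ∧ R = R
B ∧ A = A
R ∨ A = X

X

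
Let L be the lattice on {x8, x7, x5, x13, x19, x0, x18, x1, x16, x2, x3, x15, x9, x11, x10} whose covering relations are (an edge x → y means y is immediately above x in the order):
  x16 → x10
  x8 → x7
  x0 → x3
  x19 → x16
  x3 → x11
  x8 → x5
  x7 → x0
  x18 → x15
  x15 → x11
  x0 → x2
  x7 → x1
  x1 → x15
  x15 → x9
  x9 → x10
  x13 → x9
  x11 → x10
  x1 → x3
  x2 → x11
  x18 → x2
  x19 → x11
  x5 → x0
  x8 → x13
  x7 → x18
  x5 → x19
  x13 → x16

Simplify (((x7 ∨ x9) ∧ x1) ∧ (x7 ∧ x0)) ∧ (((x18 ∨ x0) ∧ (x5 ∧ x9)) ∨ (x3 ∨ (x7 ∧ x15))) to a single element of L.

x7 ∨ x9 = x9
x9 ∧ x1 = x1
x7 ∧ x0 = x7
x1 ∧ x7 = x7
x18 ∨ x0 = x2
x5 ∧ x9 = x8
x2 ∧ x8 = x8
x7 ∧ x15 = x7
x3 ∨ x7 = x3
x8 ∨ x3 = x3
x7 ∧ x3 = x7

x7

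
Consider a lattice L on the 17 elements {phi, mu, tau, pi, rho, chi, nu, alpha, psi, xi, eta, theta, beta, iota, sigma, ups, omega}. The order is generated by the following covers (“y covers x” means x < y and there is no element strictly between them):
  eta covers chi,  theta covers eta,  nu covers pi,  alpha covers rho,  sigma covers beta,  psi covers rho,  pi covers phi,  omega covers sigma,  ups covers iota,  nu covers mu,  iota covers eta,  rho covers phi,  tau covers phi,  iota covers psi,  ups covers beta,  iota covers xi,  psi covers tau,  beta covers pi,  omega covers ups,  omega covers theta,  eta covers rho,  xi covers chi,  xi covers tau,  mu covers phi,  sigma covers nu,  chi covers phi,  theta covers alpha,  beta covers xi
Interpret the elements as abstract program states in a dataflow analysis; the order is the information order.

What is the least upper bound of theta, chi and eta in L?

Common upper bounds of {theta, chi, eta}: omega, theta.
The least among these is theta.

theta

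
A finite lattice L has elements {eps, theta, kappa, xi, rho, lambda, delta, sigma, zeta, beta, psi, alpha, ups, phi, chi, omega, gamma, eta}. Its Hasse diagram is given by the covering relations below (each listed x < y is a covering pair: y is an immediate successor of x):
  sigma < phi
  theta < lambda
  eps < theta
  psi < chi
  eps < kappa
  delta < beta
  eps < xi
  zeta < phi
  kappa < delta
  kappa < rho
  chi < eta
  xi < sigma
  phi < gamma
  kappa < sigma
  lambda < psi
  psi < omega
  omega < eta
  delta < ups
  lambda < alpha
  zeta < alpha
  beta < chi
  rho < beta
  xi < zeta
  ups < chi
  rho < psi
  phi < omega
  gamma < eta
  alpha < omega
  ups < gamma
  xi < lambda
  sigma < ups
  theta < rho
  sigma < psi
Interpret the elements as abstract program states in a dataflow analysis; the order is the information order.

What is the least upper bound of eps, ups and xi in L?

Common upper bounds of {eps, ups, xi}: chi, eta, gamma, ups.
The least among these is ups.

ups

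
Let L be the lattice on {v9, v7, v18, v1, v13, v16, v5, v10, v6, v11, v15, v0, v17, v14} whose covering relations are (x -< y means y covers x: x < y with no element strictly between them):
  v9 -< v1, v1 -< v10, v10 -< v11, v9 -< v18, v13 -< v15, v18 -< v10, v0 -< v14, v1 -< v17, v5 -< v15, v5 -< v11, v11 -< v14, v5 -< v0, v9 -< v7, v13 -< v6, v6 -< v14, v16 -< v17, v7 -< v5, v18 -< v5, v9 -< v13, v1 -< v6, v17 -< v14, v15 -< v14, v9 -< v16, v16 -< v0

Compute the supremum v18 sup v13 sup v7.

v15

Common upper bounds of {v18, v13, v7}: v14, v15.
The least among these is v15.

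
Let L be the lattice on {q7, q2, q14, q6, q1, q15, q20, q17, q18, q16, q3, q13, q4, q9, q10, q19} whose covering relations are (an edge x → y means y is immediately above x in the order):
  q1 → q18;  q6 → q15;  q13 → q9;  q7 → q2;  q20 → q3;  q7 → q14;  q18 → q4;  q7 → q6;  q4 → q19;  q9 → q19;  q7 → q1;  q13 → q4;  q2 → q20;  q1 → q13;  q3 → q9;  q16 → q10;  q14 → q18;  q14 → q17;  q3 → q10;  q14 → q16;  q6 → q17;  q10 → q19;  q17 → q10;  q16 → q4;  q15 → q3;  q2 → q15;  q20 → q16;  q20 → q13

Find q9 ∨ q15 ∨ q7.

q9

Common upper bounds of {q9, q15, q7}: q19, q9.
The least among these is q9.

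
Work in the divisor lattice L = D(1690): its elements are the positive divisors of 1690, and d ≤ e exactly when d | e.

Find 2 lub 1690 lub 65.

In the divisibility order, the join is the least common multiple: lcm(2, 1690, 65) = 1690.

1690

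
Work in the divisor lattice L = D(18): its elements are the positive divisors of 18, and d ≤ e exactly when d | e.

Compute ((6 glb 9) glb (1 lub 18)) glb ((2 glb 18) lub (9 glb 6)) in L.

6 ∧ 9 = 3
1 ∨ 18 = 18
3 ∧ 18 = 3
2 ∧ 18 = 2
9 ∧ 6 = 3
2 ∨ 3 = 6
3 ∧ 6 = 3

3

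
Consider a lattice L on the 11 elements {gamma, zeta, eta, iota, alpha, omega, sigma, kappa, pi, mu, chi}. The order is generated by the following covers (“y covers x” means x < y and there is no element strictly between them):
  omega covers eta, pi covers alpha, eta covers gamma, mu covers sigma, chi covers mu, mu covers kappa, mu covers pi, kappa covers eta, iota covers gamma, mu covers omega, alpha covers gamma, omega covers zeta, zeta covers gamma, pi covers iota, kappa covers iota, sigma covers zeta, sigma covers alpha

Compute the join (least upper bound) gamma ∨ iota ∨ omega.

Common upper bounds of {gamma, iota, omega}: chi, mu.
The least among these is mu.

mu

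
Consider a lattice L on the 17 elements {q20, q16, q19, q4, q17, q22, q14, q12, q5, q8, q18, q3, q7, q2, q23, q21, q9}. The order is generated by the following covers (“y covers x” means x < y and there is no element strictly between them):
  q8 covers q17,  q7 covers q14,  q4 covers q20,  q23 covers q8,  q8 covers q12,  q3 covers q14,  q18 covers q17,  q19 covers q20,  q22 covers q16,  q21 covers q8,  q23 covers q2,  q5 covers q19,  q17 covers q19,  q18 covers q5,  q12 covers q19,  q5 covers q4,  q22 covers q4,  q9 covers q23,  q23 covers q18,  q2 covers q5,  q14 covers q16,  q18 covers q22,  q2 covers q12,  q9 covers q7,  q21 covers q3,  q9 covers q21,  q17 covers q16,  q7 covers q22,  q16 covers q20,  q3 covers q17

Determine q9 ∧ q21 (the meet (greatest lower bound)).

Common lower bounds of {q9, q21}: q12, q14, q16, q17, q19, q20, q21, q3, q8.
The greatest among these is q21.

q21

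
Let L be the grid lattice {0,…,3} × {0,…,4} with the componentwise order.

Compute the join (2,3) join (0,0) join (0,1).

In a product of chains, the join is componentwise max, giving (2,3).

(2,3)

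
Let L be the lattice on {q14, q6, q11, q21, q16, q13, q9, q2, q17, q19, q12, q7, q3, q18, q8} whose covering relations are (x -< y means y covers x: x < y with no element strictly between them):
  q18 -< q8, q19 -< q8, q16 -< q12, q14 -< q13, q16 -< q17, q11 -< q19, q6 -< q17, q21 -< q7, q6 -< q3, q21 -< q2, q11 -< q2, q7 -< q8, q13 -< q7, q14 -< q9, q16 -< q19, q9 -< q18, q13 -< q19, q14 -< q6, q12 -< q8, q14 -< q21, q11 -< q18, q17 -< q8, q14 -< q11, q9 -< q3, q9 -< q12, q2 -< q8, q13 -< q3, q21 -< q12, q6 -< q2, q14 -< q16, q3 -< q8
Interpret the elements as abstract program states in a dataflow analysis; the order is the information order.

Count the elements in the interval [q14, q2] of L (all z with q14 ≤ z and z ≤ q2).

5

The interval [q14, q2] = {q11, q14, q2, q21, q6}, which has 5 elements.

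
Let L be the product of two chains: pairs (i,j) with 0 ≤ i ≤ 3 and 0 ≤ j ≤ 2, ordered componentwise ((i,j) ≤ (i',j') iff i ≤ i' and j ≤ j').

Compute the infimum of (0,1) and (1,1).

(0,1)

In a product of chains, the meet is componentwise min, giving (0,1).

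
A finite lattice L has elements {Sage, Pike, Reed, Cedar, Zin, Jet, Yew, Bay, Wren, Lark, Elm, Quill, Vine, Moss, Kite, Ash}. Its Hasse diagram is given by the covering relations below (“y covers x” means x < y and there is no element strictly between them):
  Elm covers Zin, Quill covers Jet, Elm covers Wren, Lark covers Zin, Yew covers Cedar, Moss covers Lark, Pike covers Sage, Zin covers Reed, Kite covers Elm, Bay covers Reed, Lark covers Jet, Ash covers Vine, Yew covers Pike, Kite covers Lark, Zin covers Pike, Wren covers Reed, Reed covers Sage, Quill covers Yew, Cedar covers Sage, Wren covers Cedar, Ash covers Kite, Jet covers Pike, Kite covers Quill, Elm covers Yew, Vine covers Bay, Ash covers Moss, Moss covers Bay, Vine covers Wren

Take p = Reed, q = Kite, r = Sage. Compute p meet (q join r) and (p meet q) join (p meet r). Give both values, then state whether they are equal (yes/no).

q join r = Kite, so p meet (q join r) = Reed meet Kite = Reed.
p meet q = Reed and p meet r = Sage, so (p meet q) join (p meet r) = Reed join Sage = Reed.
Equal: yes.

Reed; Reed; yes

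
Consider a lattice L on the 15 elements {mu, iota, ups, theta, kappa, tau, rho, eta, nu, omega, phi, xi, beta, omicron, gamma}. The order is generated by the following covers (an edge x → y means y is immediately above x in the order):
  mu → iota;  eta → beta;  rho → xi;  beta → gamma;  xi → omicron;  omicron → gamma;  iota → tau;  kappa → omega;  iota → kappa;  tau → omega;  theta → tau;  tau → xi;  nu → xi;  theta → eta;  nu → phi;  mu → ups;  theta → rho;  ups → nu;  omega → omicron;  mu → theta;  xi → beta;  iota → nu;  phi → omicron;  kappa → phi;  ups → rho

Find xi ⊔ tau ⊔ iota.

Common upper bounds of {xi, tau, iota}: beta, gamma, omicron, xi.
The least among these is xi.

xi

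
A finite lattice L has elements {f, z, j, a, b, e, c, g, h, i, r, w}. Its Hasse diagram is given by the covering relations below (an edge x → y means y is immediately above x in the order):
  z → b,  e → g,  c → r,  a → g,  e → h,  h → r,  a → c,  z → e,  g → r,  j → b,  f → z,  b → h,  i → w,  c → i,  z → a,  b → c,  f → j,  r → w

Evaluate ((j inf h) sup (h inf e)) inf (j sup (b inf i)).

j ∧ h = j
h ∧ e = e
j ∨ e = h
b ∧ i = b
j ∨ b = b
h ∧ b = b

b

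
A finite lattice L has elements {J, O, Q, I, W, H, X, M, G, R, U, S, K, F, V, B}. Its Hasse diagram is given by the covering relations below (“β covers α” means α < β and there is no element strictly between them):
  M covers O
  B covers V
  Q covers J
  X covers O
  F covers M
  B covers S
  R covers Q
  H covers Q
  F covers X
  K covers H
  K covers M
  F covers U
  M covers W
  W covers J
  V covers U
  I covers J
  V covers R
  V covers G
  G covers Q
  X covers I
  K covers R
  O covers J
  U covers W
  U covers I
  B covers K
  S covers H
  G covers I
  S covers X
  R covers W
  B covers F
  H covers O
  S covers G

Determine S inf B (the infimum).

S

Common lower bounds of {S, B}: G, H, I, J, O, Q, S, X.
The greatest among these is S.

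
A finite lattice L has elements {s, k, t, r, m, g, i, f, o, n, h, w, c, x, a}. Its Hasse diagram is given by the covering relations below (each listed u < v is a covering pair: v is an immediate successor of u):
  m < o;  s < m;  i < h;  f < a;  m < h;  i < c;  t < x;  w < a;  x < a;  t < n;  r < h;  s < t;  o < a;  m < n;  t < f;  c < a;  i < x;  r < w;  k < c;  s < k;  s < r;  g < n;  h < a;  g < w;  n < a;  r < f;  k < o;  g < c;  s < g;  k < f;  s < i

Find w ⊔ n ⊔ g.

Common upper bounds of {w, n, g}: a.
The least among these is a.

a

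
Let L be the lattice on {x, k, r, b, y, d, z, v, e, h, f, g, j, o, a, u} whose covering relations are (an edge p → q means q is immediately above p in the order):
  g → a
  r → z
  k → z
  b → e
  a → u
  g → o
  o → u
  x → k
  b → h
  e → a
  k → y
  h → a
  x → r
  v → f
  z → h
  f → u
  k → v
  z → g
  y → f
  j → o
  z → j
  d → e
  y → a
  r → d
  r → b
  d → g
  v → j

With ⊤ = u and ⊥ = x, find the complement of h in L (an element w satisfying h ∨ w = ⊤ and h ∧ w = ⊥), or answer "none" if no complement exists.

For every candidate w, either h ∨ w ≠ u or h ∧ w ≠ x; no complement exists.

none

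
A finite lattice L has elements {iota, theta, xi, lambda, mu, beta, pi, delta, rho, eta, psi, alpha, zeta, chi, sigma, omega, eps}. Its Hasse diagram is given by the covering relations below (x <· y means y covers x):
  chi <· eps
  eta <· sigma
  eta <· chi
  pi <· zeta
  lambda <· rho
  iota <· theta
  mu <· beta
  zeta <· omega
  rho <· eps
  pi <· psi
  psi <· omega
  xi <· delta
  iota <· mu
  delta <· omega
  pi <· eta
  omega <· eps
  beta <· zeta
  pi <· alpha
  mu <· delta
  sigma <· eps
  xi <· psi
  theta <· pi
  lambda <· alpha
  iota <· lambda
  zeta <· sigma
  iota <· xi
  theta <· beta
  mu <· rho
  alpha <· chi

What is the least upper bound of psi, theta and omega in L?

omega

Common upper bounds of {psi, theta, omega}: eps, omega.
The least among these is omega.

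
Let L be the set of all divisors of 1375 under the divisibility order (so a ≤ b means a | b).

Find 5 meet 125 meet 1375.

In the divisibility order, the meet is the greatest common divisor: gcd(5, 125, 1375) = 5.

5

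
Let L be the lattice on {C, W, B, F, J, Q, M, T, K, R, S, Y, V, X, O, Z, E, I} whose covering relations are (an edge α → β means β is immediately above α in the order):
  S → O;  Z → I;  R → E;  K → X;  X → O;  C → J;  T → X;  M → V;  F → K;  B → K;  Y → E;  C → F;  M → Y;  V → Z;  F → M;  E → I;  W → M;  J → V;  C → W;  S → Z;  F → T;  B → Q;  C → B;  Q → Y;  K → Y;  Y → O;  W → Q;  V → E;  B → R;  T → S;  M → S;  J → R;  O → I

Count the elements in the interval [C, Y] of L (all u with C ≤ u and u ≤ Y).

The interval [C, Y] = {B, C, F, K, M, Q, W, Y}, which has 8 elements.

8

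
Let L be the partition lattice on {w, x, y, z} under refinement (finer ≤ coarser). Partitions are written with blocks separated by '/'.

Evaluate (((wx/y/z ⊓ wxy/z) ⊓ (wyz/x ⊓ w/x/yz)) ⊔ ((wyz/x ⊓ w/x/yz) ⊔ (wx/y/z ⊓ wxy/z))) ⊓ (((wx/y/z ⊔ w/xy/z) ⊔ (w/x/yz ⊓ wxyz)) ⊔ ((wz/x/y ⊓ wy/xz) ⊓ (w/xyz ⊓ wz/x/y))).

wx/y/z ∧ wxy/z = wx/y/z
wyz/x ∧ w/x/yz = w/x/yz
wx/y/z ∧ w/x/yz = w/x/y/z
wyz/x ∧ w/x/yz = w/x/yz
wx/y/z ∧ wxy/z = wx/y/z
w/x/yz ∨ wx/y/z = wx/yz
w/x/y/z ∨ wx/yz = wx/yz
wx/y/z ∨ w/xy/z = wxy/z
w/x/yz ∧ wxyz = w/x/yz
wxy/z ∨ w/x/yz = wxyz
wz/x/y ∧ wy/xz = w/x/y/z
w/xyz ∧ wz/x/y = w/x/y/z
w/x/y/z ∧ w/x/y/z = w/x/y/z
wxyz ∨ w/x/y/z = wxyz
wx/yz ∧ wxyz = wx/yz

wx/yz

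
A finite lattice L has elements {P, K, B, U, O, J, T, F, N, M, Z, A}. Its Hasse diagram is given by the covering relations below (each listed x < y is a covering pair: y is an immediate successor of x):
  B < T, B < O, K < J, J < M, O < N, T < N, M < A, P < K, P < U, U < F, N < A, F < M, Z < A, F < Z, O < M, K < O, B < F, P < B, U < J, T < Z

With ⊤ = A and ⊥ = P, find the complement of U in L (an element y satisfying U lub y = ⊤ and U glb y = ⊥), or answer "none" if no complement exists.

N

Need y with U ∨ y = A and U ∧ y = P.
Checking each element gives: N.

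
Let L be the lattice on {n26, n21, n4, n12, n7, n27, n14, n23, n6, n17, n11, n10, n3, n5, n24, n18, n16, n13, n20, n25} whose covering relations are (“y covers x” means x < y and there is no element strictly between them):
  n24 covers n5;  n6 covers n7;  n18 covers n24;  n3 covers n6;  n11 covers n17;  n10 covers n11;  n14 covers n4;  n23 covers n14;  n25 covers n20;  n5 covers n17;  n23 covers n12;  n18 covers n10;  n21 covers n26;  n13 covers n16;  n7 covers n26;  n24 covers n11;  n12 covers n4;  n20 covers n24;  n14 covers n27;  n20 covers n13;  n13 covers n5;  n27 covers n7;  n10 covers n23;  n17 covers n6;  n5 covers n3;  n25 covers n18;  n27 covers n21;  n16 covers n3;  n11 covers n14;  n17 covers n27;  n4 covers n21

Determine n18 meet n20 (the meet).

n24

Common lower bounds of {n18, n20}: n11, n14, n17, n21, n24, n26, n27, n3, n4, n5, n6, n7.
The greatest among these is n24.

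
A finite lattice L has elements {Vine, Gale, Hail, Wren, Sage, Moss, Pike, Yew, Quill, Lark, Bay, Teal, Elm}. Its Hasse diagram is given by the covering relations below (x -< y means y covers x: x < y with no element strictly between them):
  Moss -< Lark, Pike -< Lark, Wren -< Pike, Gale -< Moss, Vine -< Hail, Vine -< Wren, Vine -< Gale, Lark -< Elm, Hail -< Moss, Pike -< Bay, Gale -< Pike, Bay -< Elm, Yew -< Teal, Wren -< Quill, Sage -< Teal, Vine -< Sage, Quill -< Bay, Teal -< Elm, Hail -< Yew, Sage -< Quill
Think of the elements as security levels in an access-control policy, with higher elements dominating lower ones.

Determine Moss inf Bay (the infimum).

Common lower bounds of {Moss, Bay}: Gale, Vine.
The greatest among these is Gale.

Gale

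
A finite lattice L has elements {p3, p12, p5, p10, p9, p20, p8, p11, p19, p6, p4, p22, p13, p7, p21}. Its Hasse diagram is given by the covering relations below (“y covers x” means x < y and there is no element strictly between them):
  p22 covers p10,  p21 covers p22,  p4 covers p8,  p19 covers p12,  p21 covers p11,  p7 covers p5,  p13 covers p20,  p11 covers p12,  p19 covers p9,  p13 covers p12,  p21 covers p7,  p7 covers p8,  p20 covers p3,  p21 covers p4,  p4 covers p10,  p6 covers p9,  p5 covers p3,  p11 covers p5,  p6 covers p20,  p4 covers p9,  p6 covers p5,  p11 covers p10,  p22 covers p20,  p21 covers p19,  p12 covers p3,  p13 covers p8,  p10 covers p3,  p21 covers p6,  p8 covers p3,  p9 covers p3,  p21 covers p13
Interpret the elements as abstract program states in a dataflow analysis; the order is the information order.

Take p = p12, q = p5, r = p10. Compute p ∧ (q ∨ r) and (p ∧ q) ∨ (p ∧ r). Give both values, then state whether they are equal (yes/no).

p12; p3; no

q ∨ r = p11, so p ∧ (q ∨ r) = p12 ∧ p11 = p12.
p ∧ q = p3 and p ∧ r = p3, so (p ∧ q) ∨ (p ∧ r) = p3 ∨ p3 = p3.
Equal: no.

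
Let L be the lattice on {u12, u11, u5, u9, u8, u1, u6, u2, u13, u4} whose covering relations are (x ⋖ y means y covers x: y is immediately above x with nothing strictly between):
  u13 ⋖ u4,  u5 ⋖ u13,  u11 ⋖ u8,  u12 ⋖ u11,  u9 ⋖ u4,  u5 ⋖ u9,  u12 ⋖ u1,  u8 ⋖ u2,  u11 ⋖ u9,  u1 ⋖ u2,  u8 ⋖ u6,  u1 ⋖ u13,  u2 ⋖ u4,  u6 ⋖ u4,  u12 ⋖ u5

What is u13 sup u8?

Common upper bounds of {u13, u8}: u4.
The least among these is u4.

u4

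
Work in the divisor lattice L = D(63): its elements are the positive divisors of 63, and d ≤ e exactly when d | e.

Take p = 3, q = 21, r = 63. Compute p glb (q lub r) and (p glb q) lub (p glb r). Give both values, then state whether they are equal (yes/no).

3; 3; yes

q lub r = 63, so p glb (q lub r) = 3 glb 63 = 3.
p glb q = 3 and p glb r = 3, so (p glb q) lub (p glb r) = 3 lub 3 = 3.
Equal: yes.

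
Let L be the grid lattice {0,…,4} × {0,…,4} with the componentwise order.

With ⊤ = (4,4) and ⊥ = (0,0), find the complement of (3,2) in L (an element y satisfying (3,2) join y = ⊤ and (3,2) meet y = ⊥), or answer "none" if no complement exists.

none

For every candidate y, either (3,2) ∨ y ≠ (4,4) or (3,2) ∧ y ≠ (0,0); no complement exists.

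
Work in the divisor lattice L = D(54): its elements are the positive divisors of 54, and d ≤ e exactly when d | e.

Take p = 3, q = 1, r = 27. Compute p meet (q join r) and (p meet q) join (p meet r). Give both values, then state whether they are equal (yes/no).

3; 3; yes

q join r = 27, so p meet (q join r) = 3 meet 27 = 3.
p meet q = 1 and p meet r = 3, so (p meet q) join (p meet r) = 1 join 3 = 3.
Equal: yes.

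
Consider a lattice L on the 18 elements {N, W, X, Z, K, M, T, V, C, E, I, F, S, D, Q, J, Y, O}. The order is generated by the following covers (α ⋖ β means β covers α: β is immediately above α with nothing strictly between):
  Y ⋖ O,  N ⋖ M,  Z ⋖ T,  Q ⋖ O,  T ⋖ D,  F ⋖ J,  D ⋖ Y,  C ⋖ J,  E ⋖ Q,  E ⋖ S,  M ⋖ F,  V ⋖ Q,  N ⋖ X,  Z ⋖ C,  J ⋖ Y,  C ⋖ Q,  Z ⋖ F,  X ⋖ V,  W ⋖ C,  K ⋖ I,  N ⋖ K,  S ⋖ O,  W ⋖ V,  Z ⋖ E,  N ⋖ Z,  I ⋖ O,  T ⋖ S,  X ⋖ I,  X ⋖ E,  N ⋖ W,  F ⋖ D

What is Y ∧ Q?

C

Common lower bounds of {Y, Q}: C, N, W, Z.
The greatest among these is C.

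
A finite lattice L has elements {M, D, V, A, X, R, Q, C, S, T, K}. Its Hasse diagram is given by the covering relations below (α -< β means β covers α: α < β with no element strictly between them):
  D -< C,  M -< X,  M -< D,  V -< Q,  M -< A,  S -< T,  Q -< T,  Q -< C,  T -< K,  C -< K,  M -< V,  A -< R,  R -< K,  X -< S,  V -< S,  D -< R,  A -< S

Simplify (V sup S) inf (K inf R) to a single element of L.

V ∨ S = S
K ∧ R = R
S ∧ R = A

A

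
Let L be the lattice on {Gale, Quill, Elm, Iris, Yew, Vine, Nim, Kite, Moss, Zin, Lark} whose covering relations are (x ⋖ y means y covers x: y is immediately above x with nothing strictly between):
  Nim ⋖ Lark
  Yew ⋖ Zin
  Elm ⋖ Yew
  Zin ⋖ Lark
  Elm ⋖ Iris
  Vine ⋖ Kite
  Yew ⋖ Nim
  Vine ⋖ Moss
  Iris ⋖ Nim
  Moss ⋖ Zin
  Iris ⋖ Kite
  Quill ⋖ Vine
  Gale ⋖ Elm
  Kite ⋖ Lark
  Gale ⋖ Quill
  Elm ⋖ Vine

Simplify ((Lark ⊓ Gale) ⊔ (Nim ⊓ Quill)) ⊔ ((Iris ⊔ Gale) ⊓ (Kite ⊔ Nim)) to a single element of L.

Lark ∧ Gale = Gale
Nim ∧ Quill = Gale
Gale ∨ Gale = Gale
Iris ∨ Gale = Iris
Kite ∨ Nim = Lark
Iris ∧ Lark = Iris
Gale ∨ Iris = Iris

Iris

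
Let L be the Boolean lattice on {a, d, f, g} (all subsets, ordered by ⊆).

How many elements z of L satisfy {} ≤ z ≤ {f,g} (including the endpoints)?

4

The interval [{}, {f,g}] = {{f,g}, {f}, {g}, {}}, which has 4 elements.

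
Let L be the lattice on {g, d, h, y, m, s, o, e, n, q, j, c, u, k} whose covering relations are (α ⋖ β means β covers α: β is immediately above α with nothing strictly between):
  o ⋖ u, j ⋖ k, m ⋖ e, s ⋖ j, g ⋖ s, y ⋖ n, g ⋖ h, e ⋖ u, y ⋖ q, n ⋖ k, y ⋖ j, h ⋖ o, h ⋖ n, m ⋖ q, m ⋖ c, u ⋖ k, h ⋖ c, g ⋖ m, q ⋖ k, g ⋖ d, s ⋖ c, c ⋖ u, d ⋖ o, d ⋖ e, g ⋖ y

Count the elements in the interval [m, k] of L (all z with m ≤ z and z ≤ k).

The interval [m, k] = {c, e, k, m, q, u}, which has 6 elements.

6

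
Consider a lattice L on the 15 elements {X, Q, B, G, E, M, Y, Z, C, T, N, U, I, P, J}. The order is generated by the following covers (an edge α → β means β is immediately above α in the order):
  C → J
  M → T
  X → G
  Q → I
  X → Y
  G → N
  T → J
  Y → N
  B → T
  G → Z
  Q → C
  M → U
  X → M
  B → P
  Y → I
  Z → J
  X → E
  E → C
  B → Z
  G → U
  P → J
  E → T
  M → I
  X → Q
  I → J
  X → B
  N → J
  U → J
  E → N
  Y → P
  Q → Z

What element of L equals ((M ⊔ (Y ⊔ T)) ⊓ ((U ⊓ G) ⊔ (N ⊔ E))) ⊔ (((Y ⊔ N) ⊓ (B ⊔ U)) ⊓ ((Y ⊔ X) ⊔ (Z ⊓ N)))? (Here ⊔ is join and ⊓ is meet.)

N

Y ∨ T = J
M ∨ J = J
U ∧ G = G
N ∨ E = N
G ∨ N = N
J ∧ N = N
Y ∨ N = N
B ∨ U = J
N ∧ J = N
Y ∨ X = Y
Z ∧ N = G
Y ∨ G = N
N ∧ N = N
N ∨ N = N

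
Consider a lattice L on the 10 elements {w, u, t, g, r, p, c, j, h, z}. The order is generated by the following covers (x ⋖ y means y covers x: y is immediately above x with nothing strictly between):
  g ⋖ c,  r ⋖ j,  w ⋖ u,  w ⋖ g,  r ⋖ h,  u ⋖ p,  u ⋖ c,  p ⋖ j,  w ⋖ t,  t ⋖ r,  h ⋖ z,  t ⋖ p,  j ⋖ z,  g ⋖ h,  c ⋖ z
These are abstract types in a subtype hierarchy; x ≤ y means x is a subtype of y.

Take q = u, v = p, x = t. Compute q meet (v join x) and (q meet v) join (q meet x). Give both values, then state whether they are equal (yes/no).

v join x = p, so q meet (v join x) = u meet p = u.
q meet v = u and q meet x = w, so (q meet v) join (q meet x) = u join w = u.
Equal: yes.

u; u; yes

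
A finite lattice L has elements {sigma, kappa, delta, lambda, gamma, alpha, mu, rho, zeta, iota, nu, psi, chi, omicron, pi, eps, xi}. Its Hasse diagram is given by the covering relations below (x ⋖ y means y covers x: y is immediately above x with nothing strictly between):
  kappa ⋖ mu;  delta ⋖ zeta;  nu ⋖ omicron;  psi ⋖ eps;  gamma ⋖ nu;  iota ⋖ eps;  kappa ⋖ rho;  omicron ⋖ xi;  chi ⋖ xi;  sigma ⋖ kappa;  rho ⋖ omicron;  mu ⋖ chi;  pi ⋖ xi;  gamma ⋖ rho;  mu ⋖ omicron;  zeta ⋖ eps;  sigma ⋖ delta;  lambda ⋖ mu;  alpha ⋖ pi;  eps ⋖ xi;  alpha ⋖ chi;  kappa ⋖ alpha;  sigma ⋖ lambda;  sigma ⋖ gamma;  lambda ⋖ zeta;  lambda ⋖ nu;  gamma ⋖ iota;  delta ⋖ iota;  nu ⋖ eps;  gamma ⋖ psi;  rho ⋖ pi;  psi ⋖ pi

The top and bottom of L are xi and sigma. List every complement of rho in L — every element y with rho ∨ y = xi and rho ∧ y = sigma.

delta, zeta

Need y with rho ∨ y = xi and rho ∧ y = sigma.
Checking each element gives: delta, zeta.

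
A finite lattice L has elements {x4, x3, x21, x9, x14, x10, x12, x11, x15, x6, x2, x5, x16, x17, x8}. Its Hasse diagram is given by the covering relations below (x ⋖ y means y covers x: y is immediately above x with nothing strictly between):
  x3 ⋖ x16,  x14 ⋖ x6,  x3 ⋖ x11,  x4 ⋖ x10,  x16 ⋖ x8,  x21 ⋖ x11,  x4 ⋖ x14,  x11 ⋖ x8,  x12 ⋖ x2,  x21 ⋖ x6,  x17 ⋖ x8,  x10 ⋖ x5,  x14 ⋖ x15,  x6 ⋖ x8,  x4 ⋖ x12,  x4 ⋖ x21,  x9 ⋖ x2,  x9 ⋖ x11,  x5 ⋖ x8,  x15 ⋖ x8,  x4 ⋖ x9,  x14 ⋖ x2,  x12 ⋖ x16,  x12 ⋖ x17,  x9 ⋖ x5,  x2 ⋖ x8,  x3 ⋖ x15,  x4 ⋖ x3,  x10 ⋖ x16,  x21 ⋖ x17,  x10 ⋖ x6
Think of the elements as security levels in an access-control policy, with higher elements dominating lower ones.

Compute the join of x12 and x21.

Common upper bounds of {x12, x21}: x17, x8.
The least among these is x17.

x17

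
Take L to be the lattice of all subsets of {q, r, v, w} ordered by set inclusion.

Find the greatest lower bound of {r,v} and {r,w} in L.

Under ⊆, meet is intersection: {r,v} ∩ {r,w} = {r}.

{r}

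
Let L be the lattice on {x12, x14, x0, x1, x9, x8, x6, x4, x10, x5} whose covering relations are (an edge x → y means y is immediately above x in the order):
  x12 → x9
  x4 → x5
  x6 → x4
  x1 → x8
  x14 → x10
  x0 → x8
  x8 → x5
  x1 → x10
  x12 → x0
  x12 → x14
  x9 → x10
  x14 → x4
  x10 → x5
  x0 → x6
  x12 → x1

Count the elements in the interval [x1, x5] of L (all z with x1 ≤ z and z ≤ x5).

The interval [x1, x5] = {x1, x10, x5, x8}, which has 4 elements.

4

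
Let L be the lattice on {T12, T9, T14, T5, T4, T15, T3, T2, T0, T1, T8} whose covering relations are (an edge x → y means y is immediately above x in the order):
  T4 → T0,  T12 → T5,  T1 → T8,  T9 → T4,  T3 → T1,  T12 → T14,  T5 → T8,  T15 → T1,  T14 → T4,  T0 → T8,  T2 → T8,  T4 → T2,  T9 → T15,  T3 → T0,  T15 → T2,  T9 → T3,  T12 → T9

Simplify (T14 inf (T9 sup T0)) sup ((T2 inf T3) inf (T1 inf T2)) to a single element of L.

T9 ∨ T0 = T0
T14 ∧ T0 = T14
T2 ∧ T3 = T9
T1 ∧ T2 = T15
T9 ∧ T15 = T9
T14 ∨ T9 = T4

T4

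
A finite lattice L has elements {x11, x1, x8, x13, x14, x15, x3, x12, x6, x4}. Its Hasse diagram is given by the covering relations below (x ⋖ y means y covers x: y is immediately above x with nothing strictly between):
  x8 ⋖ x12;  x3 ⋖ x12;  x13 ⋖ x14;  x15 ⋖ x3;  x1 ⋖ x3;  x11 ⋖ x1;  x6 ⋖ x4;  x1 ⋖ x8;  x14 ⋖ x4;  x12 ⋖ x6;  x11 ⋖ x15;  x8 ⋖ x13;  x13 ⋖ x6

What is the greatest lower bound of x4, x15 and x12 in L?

Common lower bounds of {x4, x15, x12}: x11, x15.
The greatest among these is x15.

x15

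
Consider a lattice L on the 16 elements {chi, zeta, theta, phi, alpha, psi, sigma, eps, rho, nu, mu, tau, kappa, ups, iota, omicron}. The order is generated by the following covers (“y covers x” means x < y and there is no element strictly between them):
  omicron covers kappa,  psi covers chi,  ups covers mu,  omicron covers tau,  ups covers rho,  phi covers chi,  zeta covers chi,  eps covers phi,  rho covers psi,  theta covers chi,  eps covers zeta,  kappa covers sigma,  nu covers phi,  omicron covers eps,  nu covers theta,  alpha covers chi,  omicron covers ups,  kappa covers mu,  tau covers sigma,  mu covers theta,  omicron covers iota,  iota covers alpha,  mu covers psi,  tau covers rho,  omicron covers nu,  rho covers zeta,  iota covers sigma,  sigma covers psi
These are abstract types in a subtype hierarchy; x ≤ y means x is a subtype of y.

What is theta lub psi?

Common upper bounds of {theta, psi}: kappa, mu, omicron, ups.
The least among these is mu.

mu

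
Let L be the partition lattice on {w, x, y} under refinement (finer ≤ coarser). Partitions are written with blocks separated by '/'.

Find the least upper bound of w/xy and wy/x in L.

wxy

The join of w/xy and wy/x merges any blocks that overlap across the partitions, giving wxy.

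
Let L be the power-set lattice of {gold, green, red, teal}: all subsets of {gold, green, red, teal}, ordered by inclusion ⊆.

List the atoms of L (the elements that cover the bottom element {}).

{gold}, {green}, {red}, {teal}

The atoms are exactly the elements that cover {}: {gold}, {green}, {red}, {teal}.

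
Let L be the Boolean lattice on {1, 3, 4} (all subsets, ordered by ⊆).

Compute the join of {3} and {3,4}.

Under ⊆, join is union: {3} ∪ {3,4} = {3,4}.

{3,4}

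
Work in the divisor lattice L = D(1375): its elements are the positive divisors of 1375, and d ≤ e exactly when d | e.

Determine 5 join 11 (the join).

Common upper bounds of {5, 11}: 1375, 275, 55.
The least among these is 55.

55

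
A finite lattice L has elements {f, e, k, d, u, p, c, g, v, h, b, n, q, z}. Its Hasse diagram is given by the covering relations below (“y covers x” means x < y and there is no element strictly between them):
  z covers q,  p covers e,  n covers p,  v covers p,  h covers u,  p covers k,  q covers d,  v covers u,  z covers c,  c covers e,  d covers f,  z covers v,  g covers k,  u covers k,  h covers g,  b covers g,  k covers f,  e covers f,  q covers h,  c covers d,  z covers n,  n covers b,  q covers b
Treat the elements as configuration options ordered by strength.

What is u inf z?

u

Common lower bounds of {u, z}: f, k, u.
The greatest among these is u.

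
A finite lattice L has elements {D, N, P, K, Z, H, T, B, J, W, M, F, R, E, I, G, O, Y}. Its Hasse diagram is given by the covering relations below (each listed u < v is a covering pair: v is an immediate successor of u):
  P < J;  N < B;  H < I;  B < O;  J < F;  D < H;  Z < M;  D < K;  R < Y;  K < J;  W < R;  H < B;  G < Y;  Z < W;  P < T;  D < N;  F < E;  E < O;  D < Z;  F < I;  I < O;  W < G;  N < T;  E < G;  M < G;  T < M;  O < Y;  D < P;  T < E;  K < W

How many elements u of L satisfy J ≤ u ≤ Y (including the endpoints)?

The interval [J, Y] = {E, F, G, I, J, O, Y}, which has 7 elements.

7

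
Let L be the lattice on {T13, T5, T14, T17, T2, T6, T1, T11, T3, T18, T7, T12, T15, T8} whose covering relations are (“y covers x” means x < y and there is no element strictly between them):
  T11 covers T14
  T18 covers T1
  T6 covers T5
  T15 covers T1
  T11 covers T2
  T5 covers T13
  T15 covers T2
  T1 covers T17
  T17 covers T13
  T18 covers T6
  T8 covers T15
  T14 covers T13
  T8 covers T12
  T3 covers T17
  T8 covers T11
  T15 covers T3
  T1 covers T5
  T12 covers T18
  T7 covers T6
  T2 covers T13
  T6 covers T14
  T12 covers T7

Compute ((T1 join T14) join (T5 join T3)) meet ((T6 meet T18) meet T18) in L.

T1 ∨ T14 = T18
T5 ∨ T3 = T15
T18 ∨ T15 = T8
T6 ∧ T18 = T6
T6 ∧ T18 = T6
T8 ∧ T6 = T6

T6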